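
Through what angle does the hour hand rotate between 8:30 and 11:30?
The hour hand moves 0.5 degrees per minute.
Time elapsed: 11:30 - 8:30 = 180 minutes
Angular displacement: 180 x 0.5 = 90 degrees

Final answer: 90 degrees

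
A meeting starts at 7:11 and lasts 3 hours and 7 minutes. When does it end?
Starting time: 7:11
Adding 7 minutes to 11 minutes: 11 + 7 = 18 minutes
Adding 3 hours: 7 + 3 = 10
Final time: 10:18

Final answer: 10:18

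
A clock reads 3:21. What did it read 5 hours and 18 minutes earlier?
Starting time: 3:21 = 201 total minutes past 12:00
Subtracting: 5 hours and 18 minutes = 318 minutes
201 - 318 = -117 (negative, add 12 hours = 720) = 603 minutes
= 10 hours and 3 minutes past 12:00 = 10:03

Final answer: 10:03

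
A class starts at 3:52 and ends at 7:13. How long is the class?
From 3:52 to 7:13:
(7 x 60 + 13) - (3 x 60 + 52) = 433 - 232 = 201 minutes
= 3 hours and 21 minutes

Final answer: 3 hours and 21 minutes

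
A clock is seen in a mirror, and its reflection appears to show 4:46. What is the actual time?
Reflection across the vertical (12-6) axis maps a hand at angle A degrees to (360 - A) degrees, which sends a reading of T minutes past 12:00 to (720 - T) minutes past 12:00.
Mirror reads 4:46 = 286 minutes past 12:00.
Actual time: (720 - 286) mod 720 = 434 minutes = 7:14.

Final answer: 7:14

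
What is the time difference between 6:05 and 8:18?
From 6:05 to 8:18:
(8 x 60 + 18) - (6 x 60 + 5) = 498 - 365 = 133 minutes
= 2 hours and 13 minutes

Final answer: 2 hours and 13 minutes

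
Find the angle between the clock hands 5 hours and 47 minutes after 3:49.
First find the time 5 hours and 47 minutes after 3:49.
Total minutes: 3 x 60 + 49 + 5 x 60 + 47 = 576.
576 mod 720 = 576 minutes = 9:36.
Now compute the angle at 9:36:
Hour hand: 9 x 30 + 36 x 0.5 = 288 degrees
Minute hand: 36 x 6 = 216 degrees
Difference: |288 - 216| = 72 degrees
The angle is 72 degrees

Final answer: 72 degrees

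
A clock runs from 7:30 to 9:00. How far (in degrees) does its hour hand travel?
The hour hand moves 0.5 degrees per minute.
Time elapsed: 9:00 - 7:30 = 90 minutes
Angular displacement: 90 x 0.5 = 45 degrees

Final answer: 45 degrees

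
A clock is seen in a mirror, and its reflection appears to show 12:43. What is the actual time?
Reflection across the vertical (12-6) axis maps a hand at angle A degrees to (360 - A) degrees, which sends a reading of T minutes past 12:00 to (720 - T) minutes past 12:00.
Mirror reads 12:43 = 43 minutes past 12:00.
Actual time: (720 - 43) mod 720 = 677 minutes = 11:17.

Final answer: 11:17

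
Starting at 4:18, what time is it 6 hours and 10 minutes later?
Starting time: 4:18
Adding 10 minutes to 18 minutes: 18 + 10 = 28 minutes
Adding 6 hours: 4 + 6 = 10
Final time: 10:28

Final answer: 10:28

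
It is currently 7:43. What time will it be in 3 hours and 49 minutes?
Starting time: 7:43
Adding 49 minutes to 43 minutes: 43 + 49 = 92 minutes = 1 hour and 32 minutes
Adding 3 hours: 7 + 3 + 1 (carry) = 11
Final time: 11:32

Final answer: 11:32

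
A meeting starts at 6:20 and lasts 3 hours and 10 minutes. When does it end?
Starting time: 6:20
Adding 10 minutes to 20 minutes: 20 + 10 = 30 minutes
Adding 3 hours: 6 + 3 = 9
Final time: 9:30

Final answer: 9:30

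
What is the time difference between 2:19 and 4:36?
From 2:19 to 4:36:
(4 x 60 + 36) - (2 x 60 + 19) = 276 - 139 = 137 minutes
= 2 hours and 17 minutes

Final answer: 2 hours and 17 minutes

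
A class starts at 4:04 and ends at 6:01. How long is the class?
From 4:04 to 6:01:
(6 x 60 + 1) - (4 x 60 + 4) = 361 - 244 = 117 minutes
= 1 hour and 57 minutes

Final answer: 1 hour and 57 minutes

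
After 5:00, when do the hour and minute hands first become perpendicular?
At t minutes past 5:00, the hour hand is at 30 x 5 + 0.5t degrees and the minute hand is at 6t degrees.
The smaller angle between them is 90 degrees when |30H - 5.5t| = 90 or |30H - 5.5t| = 270.
With H = 5, solve 30 x 5 - 5.5t = +/- target for each target:
  t = (30 x 5 - 90) / 5.5 = 10.91
  t = (30 x 5 + 90) / 5.5 = 43.64
  t = (30 x 5 - 270) / 5.5 = -21.82 (outside (0, 60))
  t = (30 x 5 + 270) / 5.5 = 76.36 (outside (0, 60))
Valid solutions in (0, 60): {10.91, 43.64} minutes.
First occurrence: t = 10.91 minutes.
The hands are at right angles at 10.91 minutes past 5:00.

Final answer: 10.91 minutes past 5:00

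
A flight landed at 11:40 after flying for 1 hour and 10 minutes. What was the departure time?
Starting time: 11:40 = 700 total minutes past 12:00
Subtracting: 1 hour and 10 minutes = 70 minutes
700 - 70 = 630 minutes
= 10 hours and 30 minutes past 12:00 = 10:30

Final answer: 10:30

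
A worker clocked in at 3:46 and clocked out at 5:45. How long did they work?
From 3:46 to 5:45:
(5 x 60 + 45) - (3 x 60 + 46) = 345 - 226 = 119 minutes
= 1 hour and 59 minutes

Final answer: 1 hour and 59 minutes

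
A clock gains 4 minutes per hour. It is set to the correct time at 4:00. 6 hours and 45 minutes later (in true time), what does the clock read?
For every 60 true minutes, the faulty clock advances 60 + 4 = 64 minutes.
True elapsed: 6 hours and 45 minutes = 405 minutes.
Faulty clock advances: 405 x 64/60 = 432 minutes (drift: 27 minutes ahead).
Shown time: 4:00 + 432 minutes = 11:12.

Final answer: 11:12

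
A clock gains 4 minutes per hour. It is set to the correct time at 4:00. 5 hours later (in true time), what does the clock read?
For every 60 true minutes, the faulty clock advances 60 + 4 = 64 minutes.
True elapsed: 5 hours = 300 minutes.
Faulty clock advances: 300 x 64/60 = 320 minutes (drift: 20 minutes ahead).
Shown time: 4:00 + 320 minutes = 9:20.

Final answer: 9:20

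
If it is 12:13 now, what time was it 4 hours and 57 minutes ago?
Starting time: 12:13 = 13 total minutes past 12:00
Subtracting: 4 hours and 57 minutes = 297 minutes
13 - 297 = -284 (negative, add 12 hours = 720) = 436 minutes
= 7 hours and 16 minutes past 12:00 = 7:16

Final answer: 7:16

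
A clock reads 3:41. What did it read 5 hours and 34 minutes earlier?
Starting time: 3:41 = 221 total minutes past 12:00
Subtracting: 5 hours and 34 minutes = 334 minutes
221 - 334 = -113 (negative, add 12 hours = 720) = 607 minutes
= 10 hours and 7 minutes past 12:00 = 10:07

Final answer: 10:07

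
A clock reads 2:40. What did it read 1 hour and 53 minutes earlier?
Starting time: 2:40 = 160 total minutes past 12:00
Subtracting: 1 hour and 53 minutes = 113 minutes
160 - 113 = 47 minutes
= 47 minutes past 12:00 = 12:47

Final answer: 12:47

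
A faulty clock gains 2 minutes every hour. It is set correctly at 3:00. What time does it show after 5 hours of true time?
For every 60 true minutes, the faulty clock advances 60 + 2 = 62 minutes.
True elapsed: 5 hours = 300 minutes.
Faulty clock advances: 300 x 62/60 = 310 minutes (drift: 10 minutes ahead).
Shown time: 3:00 + 310 minutes = 8:10.

Final answer: 8:10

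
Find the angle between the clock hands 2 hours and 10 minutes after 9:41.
First find the time 2 hours and 10 minutes after 9:41.
Total minutes: 9 x 60 + 41 + 2 x 60 + 10 = 711.
711 mod 720 = 711 minutes = 11:51.
Now compute the angle at 11:51:
Hour hand: 11 x 30 + 51 x 0.5 = 355.5 degrees
Minute hand: 51 x 6 = 306 degrees
Difference: |355.5 - 306| = 49.5 degrees
The angle is 49.5 degrees

Final answer: 49.5 degrees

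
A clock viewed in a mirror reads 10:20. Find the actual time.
Reflection across the vertical (12-6) axis maps a hand at angle A degrees to (360 - A) degrees, which sends a reading of T minutes past 12:00 to (720 - T) minutes past 12:00.
Mirror reads 10:20 = 620 minutes past 12:00.
Actual time: (720 - 620) mod 720 = 100 minutes = 1:40.

Final answer: 1:40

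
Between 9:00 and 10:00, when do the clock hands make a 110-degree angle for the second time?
At t minutes past 9:00, the hour hand is at 30 x 9 + 0.5t degrees and the minute hand is at 6t degrees.
The smaller angle between them is 110 degrees when |30H - 5.5t| = 110 or |30H - 5.5t| = 250.
With H = 9, solve 30 x 9 - 5.5t = +/- target for each target:
  t = (30 x 9 - 110) / 5.5 = 29.09
  t = (30 x 9 + 110) / 5.5 = 69.09 (outside (0, 60))
  t = (30 x 9 - 250) / 5.5 = 3.64
  t = (30 x 9 + 250) / 5.5 = 94.55 (outside (0, 60))
Valid solutions in (0, 60): {3.64, 29.09} minutes.
The second occurrence is t = 29.09 minutes.
The hands form a 110-degree angle at 29.09 minutes past 9:00.

Final answer: 29.09 minutes past 9:00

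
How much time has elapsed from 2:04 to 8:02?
From 2:04 to 8:02:
(8 x 60 + 2) - (2 x 60 + 4) = 482 - 124 = 358 minutes
= 5 hours and 58 minutes

Final answer: 5 hours and 58 minutes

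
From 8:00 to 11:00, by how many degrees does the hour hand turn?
The hour hand moves 0.5 degrees per minute.
Time elapsed: 11:00 - 8:00 = 180 minutes
Angular displacement: 180 x 0.5 = 90 degrees

Final answer: 90 degrees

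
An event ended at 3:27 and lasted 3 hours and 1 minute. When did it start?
Starting time: 3:27 = 207 total minutes past 12:00
Subtracting: 3 hours and 1 minute = 181 minutes
207 - 181 = 26 minutes
= 26 minutes past 12:00 = 12:26

Final answer: 12:26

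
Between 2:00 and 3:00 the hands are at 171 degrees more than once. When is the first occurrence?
At t minutes past 2:00, the hour hand is at 30 x 2 + 0.5t degrees and the minute hand is at 6t degrees.
The smaller angle between them is 171 degrees when |30H - 5.5t| = 171 or |30H - 5.5t| = 189.
With H = 2, solve 30 x 2 - 5.5t = +/- target for each target:
  t = (30 x 2 - 171) / 5.5 = -20.18 (outside (0, 60))
  t = (30 x 2 + 171) / 5.5 = 42
  t = (30 x 2 - 189) / 5.5 = -23.45 (outside (0, 60))
  t = (30 x 2 + 189) / 5.5 = 45.27
Valid solutions in (0, 60): {42, 45.27} minutes.
The first occurrence is t = 42 minutes.
The hands form a 171-degree angle at 42 minutes past 2:00.

Final answer: 42 minutes past 2:00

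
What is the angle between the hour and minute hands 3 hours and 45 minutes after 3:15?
First find the time 3 hours and 45 minutes after 3:15.
Total minutes: 3 x 60 + 15 + 3 x 60 + 45 = 420.
420 mod 720 = 420 minutes = 7:00.
Now compute the angle at 7:00:
Hour hand: 7 x 30 + 0 x 0.5 = 210 degrees
Minute hand: 0 x 6 = 0 degrees
Difference: |210 - 0| = 210 degrees
Smaller angle: 360 - 210 = 150 degrees

Final answer: 150 degrees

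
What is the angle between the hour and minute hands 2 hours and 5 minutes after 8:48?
First find the time 2 hours and 5 minutes after 8:48.
Total minutes: 8 x 60 + 48 + 2 x 60 + 5 = 653.
653 mod 720 = 653 minutes = 10:53.
Now compute the angle at 10:53:
Hour hand: 10 x 30 + 53 x 0.5 = 326.5 degrees
Minute hand: 53 x 6 = 318 degrees
Difference: |326.5 - 318| = 8.5 degrees
The angle is 8.5 degrees

Final answer: 8.5 degrees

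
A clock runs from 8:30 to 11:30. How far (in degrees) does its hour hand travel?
The hour hand moves 0.5 degrees per minute.
Time elapsed: 11:30 - 8:30 = 180 minutes
Angular displacement: 180 x 0.5 = 90 degrees

Final answer: 90 degrees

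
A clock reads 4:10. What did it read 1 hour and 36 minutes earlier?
Starting time: 4:10 = 250 total minutes past 12:00
Subtracting: 1 hour and 36 minutes = 96 minutes
250 - 96 = 154 minutes
= 2 hours and 34 minutes past 12:00 = 2:34

Final answer: 2:34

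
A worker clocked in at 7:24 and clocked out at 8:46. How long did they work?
From 7:24 to 8:46:
(8 x 60 + 46) - (7 x 60 + 24) = 526 - 444 = 82 minutes
= 1 hour and 22 minutes

Final answer: 1 hour and 22 minutes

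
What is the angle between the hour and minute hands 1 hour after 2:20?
First find the time 1 hour after 2:20.
Total minutes: 2 x 60 + 20 + 1 x 60 + 0 = 200.
200 mod 720 = 200 minutes = 3:20.
Now compute the angle at 3:20:
Hour hand: 3 x 30 + 20 x 0.5 = 100 degrees
Minute hand: 20 x 6 = 120 degrees
Difference: |100 - 120| = 20 degrees
The angle is 20 degrees

Final answer: 20 degrees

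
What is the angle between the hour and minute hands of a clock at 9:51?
Hour hand position: 9 x 30 + 51 x 0.5 = 295.5 degrees
Minute hand position: 51 x 6 = 306 degrees
Difference: |295.5 - 306| = 10.5 degrees
The angle between the hands is 10.5 degrees

Final answer: 10.5 degrees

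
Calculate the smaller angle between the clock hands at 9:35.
Hour hand position: 9 x 30 + 35 x 0.5 = 287.5 degrees
Minute hand position: 35 x 6 = 210 degrees
Difference: |287.5 - 210| = 77.5 degrees
The angle between the hands is 77.5 degrees

Final answer: 77.5 degrees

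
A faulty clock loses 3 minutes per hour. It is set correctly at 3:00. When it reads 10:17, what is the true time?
For every 60 true minutes, the faulty clock advances 57 minutes, so 1 faulty-clock minute corresponds to 60/57 true minutes.
From 3:00 to 10:17 on the faulty dial is 437 minutes.
True elapsed: 437 x 60/57 = 460 minutes = 7 hours and 40 minutes.
True time: 3:00 + 7 hours and 40 minutes = 10:40.

Final answer: 10:40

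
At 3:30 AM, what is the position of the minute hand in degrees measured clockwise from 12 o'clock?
The minute hand moves 6 degrees per minute.
At 3:30: 30 x 6 = 180 degrees

Final answer: 180 degrees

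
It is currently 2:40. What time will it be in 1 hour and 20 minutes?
Starting time: 2:40
Adding 20 minutes to 40 minutes: 40 + 20 = 60 minutes = 1 hour
Adding 1 hour: 2 + 1 + 1 (carry) = 4
Final time: 4:00

Final answer: 4:00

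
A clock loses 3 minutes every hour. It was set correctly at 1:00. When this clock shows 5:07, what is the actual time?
For every 60 true minutes, the faulty clock advances 57 minutes, so 1 faulty-clock minute corresponds to 60/57 true minutes.
From 1:00 to 5:07 on the faulty dial is 247 minutes.
True elapsed: 247 x 60/57 = 260 minutes = 4 hours and 20 minutes.
True time: 1:00 + 4 hours and 20 minutes = 5:20.

Final answer: 5:20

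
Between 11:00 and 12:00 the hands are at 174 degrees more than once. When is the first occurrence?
At t minutes past 11:00, the hour hand is at 30 x 11 + 0.5t degrees and the minute hand is at 6t degrees.
The smaller angle between them is 174 degrees when |30H - 5.5t| = 174 or |30H - 5.5t| = 186.
With H = 11, solve 30 x 11 - 5.5t = +/- target for each target:
  t = (30 x 11 - 174) / 5.5 = 28.36
  t = (30 x 11 + 174) / 5.5 = 91.64 (outside (0, 60))
  t = (30 x 11 - 186) / 5.5 = 26.18
  t = (30 x 11 + 186) / 5.5 = 93.82 (outside (0, 60))
Valid solutions in (0, 60): {26.18, 28.36} minutes.
The first occurrence is t = 26.18 minutes.
The hands form a 174-degree angle at 26.18 minutes past 11:00.

Final answer: 26.18 minutes past 11:00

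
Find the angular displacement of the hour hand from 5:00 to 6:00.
The hour hand moves 0.5 degrees per minute.
Time elapsed: 6:00 - 5:00 = 60 minutes
Angular displacement: 60 x 0.5 = 30 degrees

Final answer: 30 degrees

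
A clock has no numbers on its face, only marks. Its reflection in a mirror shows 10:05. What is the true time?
Reflection across the vertical (12-6) axis maps a hand at angle A degrees to (360 - A) degrees, which sends a reading of T minutes past 12:00 to (720 - T) minutes past 12:00.
Mirror reads 10:05 = 605 minutes past 12:00.
Actual time: (720 - 605) mod 720 = 115 minutes = 1:55.

Final answer: 1:55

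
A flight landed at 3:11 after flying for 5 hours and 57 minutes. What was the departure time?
Starting time: 3:11 = 191 total minutes past 12:00
Subtracting: 5 hours and 57 minutes = 357 minutes
191 - 357 = -166 (negative, add 12 hours = 720) = 554 minutes
= 9 hours and 14 minutes past 12:00 = 9:14

Final answer: 9:14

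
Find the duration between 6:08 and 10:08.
From 6:08 to 10:08:
(10 x 60 + 8) - (6 x 60 + 8) = 608 - 368 = 240 minutes
= 4 hours

Final answer: 4 hours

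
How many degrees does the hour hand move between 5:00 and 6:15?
The hour hand moves 0.5 degrees per minute.
Time elapsed: 6:15 - 5:00 = 75 minutes
Angular displacement: 75 x 0.5 = 37.5 degrees

Final answer: 37.5 degrees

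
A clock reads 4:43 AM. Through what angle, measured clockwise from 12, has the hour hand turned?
The hour hand moves 30 degrees per hour and 0.5 degrees per minute.
At 4:43: (4) x 30 + 43 x 0.5 = 120 + 21.5 = 141.5 degrees

Final answer: 141.5 degrees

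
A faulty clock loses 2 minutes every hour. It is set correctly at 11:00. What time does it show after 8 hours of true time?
For every 60 true minutes, the faulty clock advances 60 - 2 = 58 minutes.
True elapsed: 8 hours = 480 minutes.
Faulty clock advances: 480 x 58/60 = 464 minutes (drift: 16 minutes behind).
Shown time: 11:00 + 464 minutes = 6:44.

Final answer: 6:44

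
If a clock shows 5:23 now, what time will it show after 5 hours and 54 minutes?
Starting time: 5:23
Adding 54 minutes to 23 minutes: 23 + 54 = 77 minutes = 1 hour and 17 minutes
Adding 5 hours: 5 + 5 + 1 (carry) = 11
Final time: 11:17

Final answer: 11:17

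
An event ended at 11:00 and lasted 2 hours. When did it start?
Starting time: 11:00 = 660 total minutes past 12:00
Subtracting: 2 hours = 120 minutes
660 - 120 = 540 minutes
= 9 hours past 12:00 = 9:00

Final answer: 9:00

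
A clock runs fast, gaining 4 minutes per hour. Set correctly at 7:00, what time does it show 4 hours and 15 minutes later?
For every 60 true minutes, the faulty clock advances 60 + 4 = 64 minutes.
True elapsed: 4 hours and 15 minutes = 255 minutes.
Faulty clock advances: 255 x 64/60 = 272 minutes (drift: 17 minutes ahead).
Shown time: 7:00 + 272 minutes = 11:32.

Final answer: 11:32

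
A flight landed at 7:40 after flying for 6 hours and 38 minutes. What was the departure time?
Starting time: 7:40 = 460 total minutes past 12:00
Subtracting: 6 hours and 38 minutes = 398 minutes
460 - 398 = 62 minutes
= 1 hour and 2 minutes past 12:00 = 1:02

Final answer: 1:02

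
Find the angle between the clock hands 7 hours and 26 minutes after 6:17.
First find the time 7 hours and 26 minutes after 6:17.
Total minutes: 6 x 60 + 17 + 7 x 60 + 26 = 823.
823 mod 720 = 103 minutes = 1:43.
Now compute the angle at 1:43:
Hour hand: 1 x 30 + 43 x 0.5 = 51.5 degrees
Minute hand: 43 x 6 = 258 degrees
Difference: |51.5 - 258| = 206.5 degrees
Smaller angle: 360 - 206.5 = 153.5 degrees

Final answer: 153.5 degrees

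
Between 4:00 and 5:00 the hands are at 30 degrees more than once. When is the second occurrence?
At t minutes past 4:00, the hour hand is at 30 x 4 + 0.5t degrees and the minute hand is at 6t degrees.
The smaller angle between them is 30 degrees when |30H - 5.5t| = 30 or |30H - 5.5t| = 330.
With H = 4, solve 30 x 4 - 5.5t = +/- target for each target:
  t = (30 x 4 - 30) / 5.5 = 16.36
  t = (30 x 4 + 30) / 5.5 = 27.27
  t = (30 x 4 - 330) / 5.5 = -38.18 (outside (0, 60))
  t = (30 x 4 + 330) / 5.5 = 81.82 (outside (0, 60))
Valid solutions in (0, 60): {16.36, 27.27} minutes.
The second occurrence is t = 27.27 minutes.
The hands form a 30-degree angle at 27.27 minutes past 4:00.

Final answer: 27.27 minutes past 4:00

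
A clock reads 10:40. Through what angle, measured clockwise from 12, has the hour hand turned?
The hour hand moves 30 degrees per hour and 0.5 degrees per minute.
At 10:40: (10) x 30 + 40 x 0.5 = 300 + 20 = 320 degrees

Final answer: 320 degrees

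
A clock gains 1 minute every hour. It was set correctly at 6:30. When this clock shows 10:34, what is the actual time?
For every 60 true minutes, the faulty clock advances 61 minutes, so 1 faulty-clock minute corresponds to 60/61 true minutes.
From 6:30 to 10:34 on the faulty dial is 244 minutes.
True elapsed: 244 x 60/61 = 240 minutes = 4 hours.
True time: 6:30 + 4 hours = 10:30.

Final answer: 10:30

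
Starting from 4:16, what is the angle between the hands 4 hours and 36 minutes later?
First find the time 4 hours and 36 minutes after 4:16.
Total minutes: 4 x 60 + 16 + 4 x 60 + 36 = 532.
532 mod 720 = 532 minutes = 8:52.
Now compute the angle at 8:52:
Hour hand: 8 x 30 + 52 x 0.5 = 266 degrees
Minute hand: 52 x 6 = 312 degrees
Difference: |266 - 312| = 46 degrees
The angle is 46 degrees

Final answer: 46 degrees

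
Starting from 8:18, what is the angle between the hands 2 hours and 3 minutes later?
First find the time 2 hours and 3 minutes after 8:18.
Total minutes: 8 x 60 + 18 + 2 x 60 + 3 = 621.
621 mod 720 = 621 minutes = 10:21.
Now compute the angle at 10:21:
Hour hand: 10 x 30 + 21 x 0.5 = 310.5 degrees
Minute hand: 21 x 6 = 126 degrees
Difference: |310.5 - 126| = 184.5 degrees
Smaller angle: 360 - 184.5 = 175.5 degrees

Final answer: 175.5 degrees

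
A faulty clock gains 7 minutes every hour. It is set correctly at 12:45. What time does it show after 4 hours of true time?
For every 60 true minutes, the faulty clock advances 60 + 7 = 67 minutes.
True elapsed: 4 hours = 240 minutes.
Faulty clock advances: 240 x 67/60 = 268 minutes (drift: 28 minutes ahead).
Shown time: 12:45 + 268 minutes = 5:13.

Final answer: 5:13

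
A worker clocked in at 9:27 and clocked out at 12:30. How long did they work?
From 9:27 to 12:30:
(12 x 60 + 30) - (9 x 60 + 27) = 750 - 567 = 183 minutes
= 3 hours and 3 minutes

Final answer: 3 hours and 3 minutes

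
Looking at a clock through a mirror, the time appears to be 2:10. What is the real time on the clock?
Reflection across the vertical (12-6) axis maps a hand at angle A degrees to (360 - A) degrees, which sends a reading of T minutes past 12:00 to (720 - T) minutes past 12:00.
Mirror reads 2:10 = 130 minutes past 12:00.
Actual time: (720 - 130) mod 720 = 590 minutes = 9:50.

Final answer: 9:50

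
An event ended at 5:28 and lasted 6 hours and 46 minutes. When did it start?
Starting time: 5:28 = 328 total minutes past 12:00
Subtracting: 6 hours and 46 minutes = 406 minutes
328 - 406 = -78 (negative, add 12 hours = 720) = 642 minutes
= 10 hours and 42 minutes past 12:00 = 10:42

Final answer: 10:42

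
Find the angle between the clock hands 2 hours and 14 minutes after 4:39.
First find the time 2 hours and 14 minutes after 4:39.
Total minutes: 4 x 60 + 39 + 2 x 60 + 14 = 413.
413 mod 720 = 413 minutes = 6:53.
Now compute the angle at 6:53:
Hour hand: 6 x 30 + 53 x 0.5 = 206.5 degrees
Minute hand: 53 x 6 = 318 degrees
Difference: |206.5 - 318| = 111.5 degrees
The angle is 111.5 degrees

Final answer: 111.5 degrees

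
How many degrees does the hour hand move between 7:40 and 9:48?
The hour hand moves 0.5 degrees per minute.
Time elapsed: 9:48 - 7:40 = 128 minutes
Angular displacement: 128 x 0.5 = 64 degrees

Final answer: 64 degrees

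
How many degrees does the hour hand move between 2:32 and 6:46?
The hour hand moves 0.5 degrees per minute.
Time elapsed: 6:46 - 2:32 = 254 minutes
Angular displacement: 254 x 0.5 = 127 degrees

Final answer: 127 degrees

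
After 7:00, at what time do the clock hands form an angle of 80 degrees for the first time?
At t minutes past 7:00, the hour hand is at 30 x 7 + 0.5t degrees and the minute hand is at 6t degrees.
The smaller angle between them is 80 degrees when |30H - 5.5t| = 80 or |30H - 5.5t| = 280.
With H = 7, solve 30 x 7 - 5.5t = +/- target for each target:
  t = (30 x 7 - 80) / 5.5 = 23.64
  t = (30 x 7 + 80) / 5.5 = 52.73
  t = (30 x 7 - 280) / 5.5 = -12.73 (outside (0, 60))
  t = (30 x 7 + 280) / 5.5 = 89.09 (outside (0, 60))
Valid solutions in (0, 60): {23.64, 52.73} minutes.
The first occurrence is t = 23.64 minutes.
The hands form a 80-degree angle at 23.64 minutes past 7:00.

Final answer: 23.64 minutes past 7:00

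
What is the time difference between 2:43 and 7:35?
From 2:43 to 7:35:
(7 x 60 + 35) - (2 x 60 + 43) = 455 - 163 = 292 minutes
= 4 hours and 52 minutes

Final answer: 4 hours and 52 minutes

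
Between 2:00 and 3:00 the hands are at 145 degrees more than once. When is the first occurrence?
At t minutes past 2:00, the hour hand is at 30 x 2 + 0.5t degrees and the minute hand is at 6t degrees.
The smaller angle between them is 145 degrees when |30H - 5.5t| = 145 or |30H - 5.5t| = 215.
With H = 2, solve 30 x 2 - 5.5t = +/- target for each target:
  t = (30 x 2 - 145) / 5.5 = -15.45 (outside (0, 60))
  t = (30 x 2 + 145) / 5.5 = 37.27
  t = (30 x 2 - 215) / 5.5 = -28.18 (outside (0, 60))
  t = (30 x 2 + 215) / 5.5 = 50
Valid solutions in (0, 60): {37.27, 50} minutes.
The first occurrence is t = 37.27 minutes.
The hands form a 145-degree angle at 37.27 minutes past 2:00.

Final answer: 37.27 minutes past 2:00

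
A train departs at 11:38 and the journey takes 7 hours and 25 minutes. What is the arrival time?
Starting time: 11:38
Adding 25 minutes to 38 minutes: 38 + 25 = 63 minutes = 1 hour and 3 minutes
Adding 7 hours: 11 + 7 + 1 (carry) = 19 - 12 = 7
Final time: 7:03

Final answer: 7:03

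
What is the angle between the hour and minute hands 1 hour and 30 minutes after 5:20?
First find the time 1 hour and 30 minutes after 5:20.
Total minutes: 5 x 60 + 20 + 1 x 60 + 30 = 410.
410 mod 720 = 410 minutes = 6:50.
Now compute the angle at 6:50:
Hour hand: 6 x 30 + 50 x 0.5 = 205 degrees
Minute hand: 50 x 6 = 300 degrees
Difference: |205 - 300| = 95 degrees
The angle is 95 degrees

Final answer: 95 degrees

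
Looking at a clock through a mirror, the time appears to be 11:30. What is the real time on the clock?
Reflection across the vertical (12-6) axis maps a hand at angle A degrees to (360 - A) degrees, which sends a reading of T minutes past 12:00 to (720 - T) minutes past 12:00.
Mirror reads 11:30 = 690 minutes past 12:00.
Actual time: (720 - 690) mod 720 = 30 minutes = 12:30.

Final answer: 12:30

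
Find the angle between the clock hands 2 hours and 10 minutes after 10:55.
First find the time 2 hours and 10 minutes after 10:55.
Total minutes: 10 x 60 + 55 + 2 x 60 + 10 = 785.
785 mod 720 = 65 minutes = 1:05.
Now compute the angle at 1:05:
Hour hand: 1 x 30 + 5 x 0.5 = 32.5 degrees
Minute hand: 5 x 6 = 30 degrees
Difference: |32.5 - 30| = 2.5 degrees
The angle is 2.5 degrees

Final answer: 2.5 degrees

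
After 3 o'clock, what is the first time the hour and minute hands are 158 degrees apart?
At t minutes past 3:00, the hour hand is at 30 x 3 + 0.5t degrees and the minute hand is at 6t degrees.
The smaller angle between them is 158 degrees when |30H - 5.5t| = 158 or |30H - 5.5t| = 202.
With H = 3, solve 30 x 3 - 5.5t = +/- target for each target:
  t = (30 x 3 - 158) / 5.5 = -12.36 (outside (0, 60))
  t = (30 x 3 + 158) / 5.5 = 45.09
  t = (30 x 3 - 202) / 5.5 = -20.36 (outside (0, 60))
  t = (30 x 3 + 202) / 5.5 = 53.09
Valid solutions in (0, 60): {45.09, 53.09} minutes.
The first occurrence is t = 45.09 minutes.
The hands form a 158-degree angle at 45.09 minutes past 3:00.

Final answer: 45.09 minutes past 3:00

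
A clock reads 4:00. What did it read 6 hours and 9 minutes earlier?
Starting time: 4:00 = 240 total minutes past 12:00
Subtracting: 6 hours and 9 minutes = 369 minutes
240 - 369 = -129 (negative, add 12 hours = 720) = 591 minutes
= 9 hours and 51 minutes past 12:00 = 9:51

Final answer: 9:51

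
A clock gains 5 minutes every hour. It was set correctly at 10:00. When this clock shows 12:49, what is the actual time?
For every 60 true minutes, the faulty clock advances 65 minutes, so 1 faulty-clock minute corresponds to 60/65 true minutes.
From 10:00 to 12:49 on the faulty dial is 169 minutes.
True elapsed: 169 x 60/65 = 156 minutes = 2 hours and 36 minutes.
True time: 10:00 + 2 hours and 36 minutes = 12:36.

Final answer: 12:36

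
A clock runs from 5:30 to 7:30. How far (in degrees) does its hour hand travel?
The hour hand moves 0.5 degrees per minute.
Time elapsed: 7:30 - 5:30 = 120 minutes
Angular displacement: 120 x 0.5 = 60 degrees

Final answer: 60 degrees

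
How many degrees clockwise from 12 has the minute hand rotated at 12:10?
The minute hand moves 6 degrees per minute.
At 12:10: 10 x 6 = 60 degrees

Final answer: 60 degrees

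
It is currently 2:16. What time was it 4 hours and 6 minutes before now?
Starting time: 2:16 = 136 total minutes past 12:00
Subtracting: 4 hours and 6 minutes = 246 minutes
136 - 246 = -110 (negative, add 12 hours = 720) = 610 minutes
= 10 hours and 10 minutes past 12:00 = 10:10

Final answer: 10:10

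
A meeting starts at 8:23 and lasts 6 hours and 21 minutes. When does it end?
Starting time: 8:23
Adding 21 minutes to 23 minutes: 23 + 21 = 44 minutes
Adding 6 hours: 8 + 6 = 14 - 12 = 2
Final time: 2:44

Final answer: 2:44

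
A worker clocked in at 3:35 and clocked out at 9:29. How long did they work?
From 3:35 to 9:29:
(9 x 60 + 29) - (3 x 60 + 35) = 569 - 215 = 354 minutes
= 5 hours and 54 minutes

Final answer: 5 hours and 54 minutes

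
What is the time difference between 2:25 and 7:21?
From 2:25 to 7:21:
(7 x 60 + 21) - (2 x 60 + 25) = 441 - 145 = 296 minutes
= 4 hours and 56 minutes

Final answer: 4 hours and 56 minutes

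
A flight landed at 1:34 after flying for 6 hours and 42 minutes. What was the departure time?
Starting time: 1:34 = 94 total minutes past 12:00
Subtracting: 6 hours and 42 minutes = 402 minutes
94 - 402 = -308 (negative, add 12 hours = 720) = 412 minutes
= 6 hours and 52 minutes past 12:00 = 6:52

Final answer: 6:52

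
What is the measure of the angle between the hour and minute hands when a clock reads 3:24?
Hour hand position: 3 x 30 + 24 x 0.5 = 102 degrees
Minute hand position: 24 x 6 = 144 degrees
Difference: |102 - 144| = 42 degrees
The angle between the hands is 42 degrees

Final answer: 42 degrees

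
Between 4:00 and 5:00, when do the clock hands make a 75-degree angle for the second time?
At t minutes past 4:00, the hour hand is at 30 x 4 + 0.5t degrees and the minute hand is at 6t degrees.
The smaller angle between them is 75 degrees when |30H - 5.5t| = 75 or |30H - 5.5t| = 285.
With H = 4, solve 30 x 4 - 5.5t = +/- target for each target:
  t = (30 x 4 - 75) / 5.5 = 8.18
  t = (30 x 4 + 75) / 5.5 = 35.45
  t = (30 x 4 - 285) / 5.5 = -30 (outside (0, 60))
  t = (30 x 4 + 285) / 5.5 = 73.64 (outside (0, 60))
Valid solutions in (0, 60): {8.18, 35.45} minutes.
The second occurrence is t = 35.45 minutes.
The hands form a 75-degree angle at 35.45 minutes past 4:00.

Final answer: 35.45 minutes past 4:00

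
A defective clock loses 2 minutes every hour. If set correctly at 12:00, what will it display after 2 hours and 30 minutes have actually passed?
For every 60 true minutes, the faulty clock advances 60 - 2 = 58 minutes.
True elapsed: 2 hours and 30 minutes = 150 minutes.
Faulty clock advances: 150 x 58/60 = 145 minutes (drift: 5 minutes behind).
Shown time: 12:00 + 145 minutes = 2:25.

Final answer: 2:25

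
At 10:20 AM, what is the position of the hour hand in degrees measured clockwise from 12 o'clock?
The hour hand moves 30 degrees per hour and 0.5 degrees per minute.
At 10:20: (10) x 30 + 20 x 0.5 = 300 + 10 = 310 degrees

Final answer: 310 degrees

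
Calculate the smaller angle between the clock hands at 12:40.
Hour hand position: 0 x 30 + 40 x 0.5 = 20 degrees
Minute hand position: 40 x 6 = 240 degrees
Difference: |20 - 240| = 220 degrees
Since 220 > 180, the smaller angle is 360 - 220 = 140 degrees

Final answer: 140 degrees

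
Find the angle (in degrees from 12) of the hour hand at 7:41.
The hour hand moves 30 degrees per hour and 0.5 degrees per minute.
At 7:41: (7) x 30 + 41 x 0.5 = 210 + 20.5 = 230.5 degrees

Final answer: 230.5 degrees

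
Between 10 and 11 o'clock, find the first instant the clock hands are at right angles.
At t minutes past 10:00, the hour hand is at 30 x 10 + 0.5t degrees and the minute hand is at 6t degrees.
The smaller angle between them is 90 degrees when |30H - 5.5t| = 90 or |30H - 5.5t| = 270.
With H = 10, solve 30 x 10 - 5.5t = +/- target for each target:
  t = (30 x 10 - 90) / 5.5 = 38.18
  t = (30 x 10 + 90) / 5.5 = 70.91 (outside (0, 60))
  t = (30 x 10 - 270) / 5.5 = 5.45
  t = (30 x 10 + 270) / 5.5 = 103.64 (outside (0, 60))
Valid solutions in (0, 60): {5.45, 38.18} minutes.
First occurrence: t = 5.45 minutes.
The hands are at right angles at 5.45 minutes past 10:00.

Final answer: 5.45 minutes past 10:00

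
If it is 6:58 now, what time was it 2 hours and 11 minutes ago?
Starting time: 6:58 = 418 total minutes past 12:00
Subtracting: 2 hours and 11 minutes = 131 minutes
418 - 131 = 287 minutes
= 4 hours and 47 minutes past 12:00 = 4:47

Final answer: 4:47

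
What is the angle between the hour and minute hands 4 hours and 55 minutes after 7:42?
First find the time 4 hours and 55 minutes after 7:42.
Total minutes: 7 x 60 + 42 + 4 x 60 + 55 = 757.
757 mod 720 = 37 minutes = 12:37.
Now compute the angle at 12:37:
Hour hand: 0 x 30 + 37 x 0.5 = 18.5 degrees
Minute hand: 37 x 6 = 222 degrees
Difference: |18.5 - 222| = 203.5 degrees
Smaller angle: 360 - 203.5 = 156.5 degrees

Final answer: 156.5 degrees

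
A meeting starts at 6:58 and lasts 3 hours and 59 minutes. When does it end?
Starting time: 6:58
Adding 59 minutes to 58 minutes: 58 + 59 = 117 minutes = 1 hour and 57 minutes
Adding 3 hours: 6 + 3 + 1 (carry) = 10
Final time: 10:57

Final answer: 10:57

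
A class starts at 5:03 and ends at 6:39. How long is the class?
From 5:03 to 6:39:
(6 x 60 + 39) - (5 x 60 + 3) = 399 - 303 = 96 minutes
= 1 hour and 36 minutes

Final answer: 1 hour and 36 minutes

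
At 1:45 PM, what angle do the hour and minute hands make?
Hour hand position: 1 x 30 + 45 x 0.5 = 52.5 degrees
Minute hand position: 45 x 6 = 270 degrees
Difference: |52.5 - 270| = 217.5 degrees
Since 217.5 > 180, the smaller angle is 360 - 217.5 = 142.5 degrees

Final answer: 142.5 degrees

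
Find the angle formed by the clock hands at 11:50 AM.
Hour hand position: 11 x 30 + 50 x 0.5 = 355 degrees
Minute hand position: 50 x 6 = 300 degrees
Difference: |355 - 300| = 55 degrees
The angle between the hands is 55 degrees

Final answer: 55 degrees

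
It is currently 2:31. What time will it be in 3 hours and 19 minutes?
Starting time: 2:31
Adding 19 minutes to 31 minutes: 31 + 19 = 50 minutes
Adding 3 hours: 2 + 3 = 5
Final time: 5:50

Final answer: 5:50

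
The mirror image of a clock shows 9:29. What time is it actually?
Reflection across the vertical (12-6) axis maps a hand at angle A degrees to (360 - A) degrees, which sends a reading of T minutes past 12:00 to (720 - T) minutes past 12:00.
Mirror reads 9:29 = 569 minutes past 12:00.
Actual time: (720 - 569) mod 720 = 151 minutes = 2:31.

Final answer: 2:31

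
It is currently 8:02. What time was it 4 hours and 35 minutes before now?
Starting time: 8:02 = 482 total minutes past 12:00
Subtracting: 4 hours and 35 minutes = 275 minutes
482 - 275 = 207 minutes
= 3 hours and 27 minutes past 12:00 = 3:27

Final answer: 3:27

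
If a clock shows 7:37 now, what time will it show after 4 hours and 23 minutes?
Starting time: 7:37
Adding 23 minutes to 37 minutes: 37 + 23 = 60 minutes = 1 hour
Adding 4 hours: 7 + 4 + 1 (carry) = 12
Final time: 12:00

Final answer: 12:00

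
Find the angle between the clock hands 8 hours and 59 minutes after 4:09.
First find the time 8 hours and 59 minutes after 4:09.
Total minutes: 4 x 60 + 9 + 8 x 60 + 59 = 788.
788 mod 720 = 68 minutes = 1:08.
Now compute the angle at 1:08:
Hour hand: 1 x 30 + 8 x 0.5 = 34 degrees
Minute hand: 8 x 6 = 48 degrees
Difference: |34 - 48| = 14 degrees
The angle is 14 degrees

Final answer: 14 degrees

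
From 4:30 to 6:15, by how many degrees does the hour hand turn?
The hour hand moves 0.5 degrees per minute.
Time elapsed: 6:15 - 4:30 = 105 minutes
Angular displacement: 105 x 0.5 = 52.5 degrees

Final answer: 52.5 degrees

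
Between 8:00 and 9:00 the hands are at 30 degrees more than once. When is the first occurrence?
At t minutes past 8:00, the hour hand is at 30 x 8 + 0.5t degrees and the minute hand is at 6t degrees.
The smaller angle between them is 30 degrees when |30H - 5.5t| = 30 or |30H - 5.5t| = 330.
With H = 8, solve 30 x 8 - 5.5t = +/- target for each target:
  t = (30 x 8 - 30) / 5.5 = 38.18
  t = (30 x 8 + 30) / 5.5 = 49.09
  t = (30 x 8 - 330) / 5.5 = -16.36 (outside (0, 60))
  t = (30 x 8 + 330) / 5.5 = 103.64 (outside (0, 60))
Valid solutions in (0, 60): {38.18, 49.09} minutes.
The first occurrence is t = 38.18 minutes.
The hands form a 30-degree angle at 38.18 minutes past 8:00.

Final answer: 38.18 minutes past 8:00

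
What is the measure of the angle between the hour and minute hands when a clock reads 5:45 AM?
Hour hand position: 5 x 30 + 45 x 0.5 = 172.5 degrees
Minute hand position: 45 x 6 = 270 degrees
Difference: |172.5 - 270| = 97.5 degrees
The angle between the hands is 97.5 degrees

Final answer: 97.5 degrees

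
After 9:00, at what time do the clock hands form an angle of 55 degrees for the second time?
At t minutes past 9:00, the hour hand is at 30 x 9 + 0.5t degrees and the minute hand is at 6t degrees.
The smaller angle between them is 55 degrees when |30H - 5.5t| = 55 or |30H - 5.5t| = 305.
With H = 9, solve 30 x 9 - 5.5t = +/- target for each target:
  t = (30 x 9 - 55) / 5.5 = 39.09
  t = (30 x 9 + 55) / 5.5 = 59.09
  t = (30 x 9 - 305) / 5.5 = -6.36 (outside (0, 60))
  t = (30 x 9 + 305) / 5.5 = 104.55 (outside (0, 60))
Valid solutions in (0, 60): {39.09, 59.09} minutes.
The second occurrence is t = 59.09 minutes.
The hands form a 55-degree angle at 59.09 minutes past 9:00.

Final answer: 59.09 minutes past 9:00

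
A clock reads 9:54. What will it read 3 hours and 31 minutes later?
Starting time: 9:54
Adding 31 minutes to 54 minutes: 54 + 31 = 85 minutes = 1 hour and 25 minutes
Adding 3 hours: 9 + 3 + 1 (carry) = 13 - 12 = 1
Final time: 1:25

Final answer: 1:25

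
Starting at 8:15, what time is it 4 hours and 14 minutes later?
Starting time: 8:15
Adding 14 minutes to 15 minutes: 15 + 14 = 29 minutes
Adding 4 hours: 8 + 4 = 12
Final time: 12:29

Final answer: 12:29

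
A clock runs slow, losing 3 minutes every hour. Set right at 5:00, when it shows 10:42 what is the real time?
For every 60 true minutes, the faulty clock advances 57 minutes, so 1 faulty-clock minute corresponds to 60/57 true minutes.
From 5:00 to 10:42 on the faulty dial is 342 minutes.
True elapsed: 342 x 60/57 = 360 minutes = 6 hours.
True time: 5:00 + 6 hours = 11:00.

Final answer: 11:00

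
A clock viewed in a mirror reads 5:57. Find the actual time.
Reflection across the vertical (12-6) axis maps a hand at angle A degrees to (360 - A) degrees, which sends a reading of T minutes past 12:00 to (720 - T) minutes past 12:00.
Mirror reads 5:57 = 357 minutes past 12:00.
Actual time: (720 - 357) mod 720 = 363 minutes = 6:03.

Final answer: 6:03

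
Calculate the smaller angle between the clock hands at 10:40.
Hour hand position: 10 x 30 + 40 x 0.5 = 320 degrees
Minute hand position: 40 x 6 = 240 degrees
Difference: |320 - 240| = 80 degrees
The angle between the hands is 80 degrees

Final answer: 80 degrees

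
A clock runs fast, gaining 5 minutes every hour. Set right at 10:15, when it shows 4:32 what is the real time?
For every 60 true minutes, the faulty clock advances 65 minutes, so 1 faulty-clock minute corresponds to 60/65 true minutes.
From 10:15 to 4:32 on the faulty dial is 377 minutes.
True elapsed: 377 x 60/65 = 348 minutes = 5 hours and 48 minutes.
True time: 10:15 + 5 hours and 48 minutes = 4:03.

Final answer: 4:03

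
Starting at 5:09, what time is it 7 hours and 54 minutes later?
Starting time: 5:09
Adding 54 minutes to 9 minutes: 9 + 54 = 63 minutes = 1 hour and 3 minutes
Adding 7 hours: 5 + 7 + 1 (carry) = 13 - 12 = 1
Final time: 1:03

Final answer: 1:03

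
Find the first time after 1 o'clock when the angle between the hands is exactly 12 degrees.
At t minutes past 1:00, the hour hand is at 30 x 1 + 0.5t degrees and the minute hand is at 6t degrees.
The smaller angle between them is 12 degrees when |30H - 5.5t| = 12 or |30H - 5.5t| = 348.
With H = 1, solve 30 x 1 - 5.5t = +/- target for each target:
  t = (30 x 1 - 12) / 5.5 = 3.27
  t = (30 x 1 + 12) / 5.5 = 7.64
  t = (30 x 1 - 348) / 5.5 = -57.82 (outside (0, 60))
  t = (30 x 1 + 348) / 5.5 = 68.73 (outside (0, 60))
Valid solutions in (0, 60): {3.27, 7.64} minutes.
The first occurrence is t = 3.27 minutes.
The hands form a 12-degree angle at 3.27 minutes past 1:00.

Final answer: 3.27 minutes past 1:00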